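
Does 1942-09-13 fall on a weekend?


Anchor: Jan 1, 1942. With p = 1942 - 1 = 1941: (p + p//4 - p//100 + p//400) mod 7 = (1941 + 485 - 19 + 4) mod 7 = 2411 mod 7 = 3 -> Thursday (Mon=0 ... Sun=6)
Day of year: 256; offset = 255
Weekday index = (3 + 255) mod 7 = 6 -> Sunday
Weekend days: Saturday, Sunday

Yes


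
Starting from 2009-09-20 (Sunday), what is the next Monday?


Current: Sunday
Target: Monday
Days ahead: 1

Next Monday: 2009-09-21


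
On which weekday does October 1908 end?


October 1908 has 31 days
Anchor: Jan 1, 1908. With p = 1908 - 1 = 1907: (p + p//4 - p//100 + p//400) mod 7 = (1907 + 476 - 19 + 4) mod 7 = 2368 mod 7 = 2 -> Wednesday (Mon=0 ... Sun=6)
Days before October (Jan-Sep): 274; October 1 index = (2 + 274) mod 7 = 3 -> Thursday
Last day offset: 31 - 1 = 30 days
Weekday index = (3 + 30) mod 7 = 5

Saturday, October 31


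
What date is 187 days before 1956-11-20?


Start: 1956-11-20, subtract 187 days
Back 20 days from November 20 reaches October 31, 1956 -> 167 left
October 1956 has 31 days -> back to September 30, 1956 -> 136 left
September 1956 has 30 days -> back to August 31, 1956 -> 106 left
August 1956 has 31 days -> back to July 31, 1956 -> 75 left
July 1956 has 31 days -> back to June 30, 1956 -> 44 left
June 1956 has 30 days -> back to May 31, 1956 -> 14 left
May 1956: 31 - 14 = 17 -> lands on May 17

Result: 1956-05-17


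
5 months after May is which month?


May is month 5
5 + 5 = 10

October


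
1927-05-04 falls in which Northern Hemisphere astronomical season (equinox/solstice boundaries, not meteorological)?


Date: May 4
Astronomical Spring (approx.; exact equinox/solstice day varies by year): March 20 to June 20
May 4 falls within the Spring window

Spring


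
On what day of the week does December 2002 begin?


Target: December 1, 2002
Anchor: Jan 1, 2002. With p = 2002 - 1 = 2001: (p + p//4 - p//100 + p//400) mod 7 = (2001 + 500 - 20 + 5) mod 7 = 2486 mod 7 = 1 -> Tuesday (Mon=0 ... Sun=6)
Days before December (Jan-Nov): 334 days
Weekday index = (1 + 334) mod 7 = 6

Sunday


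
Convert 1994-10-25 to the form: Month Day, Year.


ISO 1994-10-25 parses as year=1994, month=10, day=25
Month 10 -> October

October 25, 1994


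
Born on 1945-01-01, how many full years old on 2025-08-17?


Birth: 1945-01-01
Reference: 2025-08-17
Year difference: 2025 - 1945 = 80

80 years old


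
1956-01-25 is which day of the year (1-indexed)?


Date: January 25, 1956
No months before January
Plus 25 days in January

Day of year: 25


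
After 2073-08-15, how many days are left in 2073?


Day of year: 227 of 365
Remaining = 365 - 227

138 days


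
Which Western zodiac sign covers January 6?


Date: January 6
Conventional tropical zodiac dates: Capricorn from December 22 onward; Aquarius starts January 20
January 6 falls within the Capricorn range

Capricorn


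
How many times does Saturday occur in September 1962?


September 1962 has 30 days
Anchor: Jan 1, 1962. With p = 1962 - 1 = 1961: (p + p//4 - p//100 + p//400) mod 7 = (1961 + 490 - 19 + 4) mod 7 = 2436 mod 7 = 0 -> Monday (Mon=0 ... Sun=6)
Days before September (Jan-Aug): 243; September 1 index = (0 + 243) mod 7 = 5 -> Saturday
First Saturday is September 1
Saturdays: 1, 8, 15, 22, 29

5 Saturdays


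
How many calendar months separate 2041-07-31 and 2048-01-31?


From July 2041 to January 2048
7 years * 12 = 84 months, minus 6 months = 78

78 months


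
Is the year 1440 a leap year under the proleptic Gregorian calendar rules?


Gregorian leap year rule: divisible by 4, but not by 100, unless also by 400.
1440 is divisible by 4 but not 100 -> leap year

Yes


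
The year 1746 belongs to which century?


Century = (year - 1) // 100 + 1
= (1746 - 1) // 100 + 1
= 1745 // 100 + 1
= 17 + 1

18th century


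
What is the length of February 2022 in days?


February 2022 (leap year: no)

28 days


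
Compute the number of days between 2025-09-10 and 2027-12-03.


From 2025-09-10 to 2027-12-03
2025-09-10: days before September = 31 + 28 + 31 + 30 + 31 + 30 + 31 + 31 = 243 (2025 is not a leap year); day of year = 243 + 10 = 253
2027-12-03: days before December = 31 + 28 + 31 + 30 + 31 + 30 + 31 + 31 + 30 + 31 + 30 = 334 (2027 is not a leap year); day of year = 334 + 3 = 337
Rest of 2025: 365 - 253 = 112
Full years 2026 (365): 365
Total = 112 + 365 + 337 = 814

814 days


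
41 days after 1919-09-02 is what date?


Start: 1919-09-02, add 41 days
September 1919 has 30 days: 30 - 2 = 28 days to September 30 -> 13 left
October 1919: 13 <= 31 -> lands on October 13

Result: 1919-10-13


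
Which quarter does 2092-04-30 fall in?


Month: April (month 4)
Q1: Jan-Mar, Q2: Apr-Jun, Q3: Jul-Sep, Q4: Oct-Dec

Q2


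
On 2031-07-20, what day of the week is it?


Date: July 20, 2031
Anchor: Jan 1, 2031. With p = 2031 - 1 = 2030: (p + p//4 - p//100 + p//400) mod 7 = (2030 + 507 - 20 + 5) mod 7 = 2522 mod 7 = 2 -> Wednesday (Mon=0 ... Sun=6)
Days before July (Jan-Jun): 181; offset = 181 + 20 - 1 = 200
Weekday index = (2 + 200) mod 7 = 6

Day of the week: Sunday


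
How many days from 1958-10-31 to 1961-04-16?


From 1958-10-31 to 1961-04-16
1958-10-31: days before October = 31 + 28 + 31 + 30 + 31 + 30 + 31 + 31 + 30 = 273 (1958 is not a leap year); day of year = 273 + 31 = 304
1961-04-16: days before April = 31 + 28 + 31 = 90 (1961 is not a leap year); day of year = 90 + 16 = 106
Rest of 1958: 365 - 304 = 61
Full years 1959 (365), 1960 (366): 731
Total = 61 + 731 + 106 = 898

898 days


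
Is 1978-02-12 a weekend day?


Anchor: Jan 1, 1978. With p = 1978 - 1 = 1977: (p + p//4 - p//100 + p//400) mod 7 = (1977 + 494 - 19 + 4) mod 7 = 2456 mod 7 = 6 -> Sunday (Mon=0 ... Sun=6)
Day of year: 43; offset = 42
Weekday index = (6 + 42) mod 7 = 6 -> Sunday
Weekend days: Saturday, Sunday

Yes


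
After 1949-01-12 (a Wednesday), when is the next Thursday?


Current: Wednesday
Target: Thursday
Days ahead: 1

Next Thursday: 1949-01-13


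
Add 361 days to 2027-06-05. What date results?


Start: 2027-06-05, add 361 days
June 2027 has 30 days: 30 - 5 = 25 days to June 30 -> 336 left
July 2027 has 31 days -> 305 left
August 2027 has 31 days -> 274 left
September 2027 has 30 days -> 244 left
October 2027 has 31 days -> 213 left
November 2027 has 30 days -> 183 left
December 2027 has 31 days -> 152 left
January 2028 has 31 days -> 121 left
February 2028 has 29 days -> 92 left
March 2028 has 31 days -> 61 left
April 2028 has 30 days -> 31 left
May 2028: 31 <= 31 -> lands on May 31

Result: 2028-05-31


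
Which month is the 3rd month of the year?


Month 3 of 12

March


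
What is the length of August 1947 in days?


August 1947

31 days


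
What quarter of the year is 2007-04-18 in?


Month: April (month 4)
Q1: Jan-Mar, Q2: Apr-Jun, Q3: Jul-Sep, Q4: Oct-Dec

Q2


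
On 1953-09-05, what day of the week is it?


Date: September 5, 1953
Anchor: Jan 1, 1953. With p = 1953 - 1 = 1952: (p + p//4 - p//100 + p//400) mod 7 = (1952 + 488 - 19 + 4) mod 7 = 2425 mod 7 = 3 -> Thursday (Mon=0 ... Sun=6)
Days before September (Jan-Aug): 243; offset = 243 + 5 - 1 = 247
Weekday index = (3 + 247) mod 7 = 5

Day of the week: Saturday


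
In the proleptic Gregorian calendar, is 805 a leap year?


Gregorian leap year rule: divisible by 4, but not by 100, unless also by 400.
805 is not divisible by 4 -> not a leap year

No


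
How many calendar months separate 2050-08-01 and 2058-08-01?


From August 2050 to August 2058
8 years * 12 = 96 months = 96

96 months


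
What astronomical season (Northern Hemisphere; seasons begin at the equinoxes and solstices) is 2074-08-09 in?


Date: August 9
Astronomical Summer (approx.; exact equinox/solstice day varies by year): June 21 to September 21
August 9 falls within the Summer window

Summer


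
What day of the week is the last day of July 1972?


July 1972 has 31 days
Anchor: Jan 1, 1972. With p = 1972 - 1 = 1971: (p + p//4 - p//100 + p//400) mod 7 = (1971 + 492 - 19 + 4) mod 7 = 2448 mod 7 = 5 -> Saturday (Mon=0 ... Sun=6)
Days before July (Jan-Jun): 182; July 1 index = (5 + 182) mod 7 = 5 -> Saturday
Last day offset: 31 - 1 = 30 days
Weekday index = (5 + 30) mod 7 = 0

Monday, July 31


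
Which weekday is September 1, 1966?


Target: September 1, 1966
Anchor: Jan 1, 1966. With p = 1966 - 1 = 1965: (p + p//4 - p//100 + p//400) mod 7 = (1965 + 491 - 19 + 4) mod 7 = 2441 mod 7 = 5 -> Saturday (Mon=0 ... Sun=6)
Days before September (Jan-Aug): 243 days
Weekday index = (5 + 243) mod 7 = 3

Thursday


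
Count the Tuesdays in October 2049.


October 2049 has 31 days
Anchor: Jan 1, 2049. With p = 2049 - 1 = 2048: (p + p//4 - p//100 + p//400) mod 7 = (2048 + 512 - 20 + 5) mod 7 = 2545 mod 7 = 4 -> Friday (Mon=0 ... Sun=6)
Days before October (Jan-Sep): 273; October 1 index = (4 + 273) mod 7 = 4 -> Friday
First Tuesday is October 5
Tuesdays: 5, 12, 19, 26

4 Tuesdays


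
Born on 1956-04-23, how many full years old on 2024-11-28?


Birth: 1956-04-23
Reference: 2024-11-28
Year difference: 2024 - 1956 = 68

68 years old


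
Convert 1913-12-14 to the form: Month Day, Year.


ISO 1913-12-14 parses as year=1913, month=12, day=14
Month 12 -> December

December 14, 1913


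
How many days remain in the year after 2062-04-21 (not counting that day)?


Day of year: 111 of 365
Remaining = 365 - 111

254 days


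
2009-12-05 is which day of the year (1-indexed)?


Date: December 5, 2009
Days in months 1 through 11: 334
Plus 5 days in December

Day of year: 339


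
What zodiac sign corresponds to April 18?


Date: April 18
Conventional tropical zodiac dates: Aries from March 21 onward; Taurus starts April 20
April 18 falls within the Aries range

Aries


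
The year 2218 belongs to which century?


Century = (year - 1) // 100 + 1
= (2218 - 1) // 100 + 1
= 2217 // 100 + 1
= 22 + 1

23rd century


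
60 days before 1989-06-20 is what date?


Start: 1989-06-20, subtract 60 days
Back 20 days from June 20 reaches May 31, 1989 -> 40 left
May 1989 has 31 days -> back to April 30, 1989 -> 9 left
April 1989: 30 - 9 = 21 -> lands on April 21

Result: 1989-04-21


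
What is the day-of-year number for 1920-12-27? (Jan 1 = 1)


Date: December 27, 1920
Days in months 1 through 11: 335
Plus 27 days in December

Day of year: 362


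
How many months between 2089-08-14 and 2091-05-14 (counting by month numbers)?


From August 2089 to May 2091
2 years * 12 = 24 months, minus 3 months = 21

21 months


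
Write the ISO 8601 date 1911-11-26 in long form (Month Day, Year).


ISO 1911-11-26 parses as year=1911, month=11, day=26
Month 11 -> November

November 26, 1911


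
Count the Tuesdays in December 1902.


December 1902 has 31 days
Anchor: Jan 1, 1902. With p = 1902 - 1 = 1901: (p + p//4 - p//100 + p//400) mod 7 = (1901 + 475 - 19 + 4) mod 7 = 2361 mod 7 = 2 -> Wednesday (Mon=0 ... Sun=6)
Days before December (Jan-Nov): 334; December 1 index = (2 + 334) mod 7 = 0 -> Monday
First Tuesday is December 2
Tuesdays: 2, 9, 16, 23, 30

5 Tuesdays


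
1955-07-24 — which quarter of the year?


Month: July (month 7)
Q1: Jan-Mar, Q2: Apr-Jun, Q3: Jul-Sep, Q4: Oct-Dec

Q3


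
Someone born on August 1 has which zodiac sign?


Date: August 1
Conventional tropical zodiac dates: Leo from July 23 onward; Virgo starts August 23
August 1 falls within the Leo range

Leo


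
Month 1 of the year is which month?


Month 1 of 12

January


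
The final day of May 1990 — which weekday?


May 1990 has 31 days
Anchor: Jan 1, 1990. With p = 1990 - 1 = 1989: (p + p//4 - p//100 + p//400) mod 7 = (1989 + 497 - 19 + 4) mod 7 = 2471 mod 7 = 0 -> Monday (Mon=0 ... Sun=6)
Days before May (Jan-Apr): 120; May 1 index = (0 + 120) mod 7 = 1 -> Tuesday
Last day offset: 31 - 1 = 30 days
Weekday index = (1 + 30) mod 7 = 3

Thursday, May 31


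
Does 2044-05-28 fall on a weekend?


Anchor: Jan 1, 2044. With p = 2044 - 1 = 2043: (p + p//4 - p//100 + p//400) mod 7 = (2043 + 510 - 20 + 5) mod 7 = 2538 mod 7 = 4 -> Friday (Mon=0 ... Sun=6)
Day of year: 149; offset = 148
Weekday index = (4 + 148) mod 7 = 5 -> Saturday
Weekend days: Saturday, Sunday

Yes


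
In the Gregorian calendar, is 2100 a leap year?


Gregorian leap year rule: divisible by 4, but not by 100, unless also by 400.
2100 is divisible by 100 but not 400 -> not a leap year

No


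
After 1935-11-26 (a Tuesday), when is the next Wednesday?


Current: Tuesday
Target: Wednesday
Days ahead: 1

Next Wednesday: 1935-11-27


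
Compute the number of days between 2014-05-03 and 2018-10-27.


From 2014-05-03 to 2018-10-27
2014-05-03: days before May = 31 + 28 + 31 + 30 = 120 (2014 is not a leap year); day of year = 120 + 3 = 123
2018-10-27: days before October = 31 + 28 + 31 + 30 + 31 + 30 + 31 + 31 + 30 = 273 (2018 is not a leap year); day of year = 273 + 27 = 300
Rest of 2014: 365 - 123 = 242
Full years 2015 (365), 2016 (366), 2017 (365): 1096
Total = 242 + 1096 + 300 = 1638

1638 days


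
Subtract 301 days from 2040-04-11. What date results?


Start: 2040-04-11, subtract 301 days
Back 11 days from April 11 reaches March 31, 2040 -> 290 left
March 2040 has 31 days -> back to February 29, 2040 -> 259 left
February 2040 has 29 days -> back to January 31, 2040 -> 230 left
January 2040 has 31 days -> back to December 31, 2039 -> 199 left
December 2039 has 31 days -> back to November 30, 2039 -> 168 left
November 2039 has 30 days -> back to October 31, 2039 -> 138 left
October 2039 has 31 days -> back to September 30, 2039 -> 107 left
September 2039 has 30 days -> back to August 31, 2039 -> 77 left
August 2039 has 31 days -> back to July 31, 2039 -> 46 left
July 2039 has 31 days -> back to June 30, 2039 -> 15 left
June 2039: 30 - 15 = 15 -> lands on June 15

Result: 2039-06-15


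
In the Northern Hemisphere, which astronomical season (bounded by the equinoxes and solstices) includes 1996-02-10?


Date: February 10
Astronomical Winter (approx.; exact equinox/solstice day varies by year): December 21 to March 19
February 10 falls within the Winter window

Winter


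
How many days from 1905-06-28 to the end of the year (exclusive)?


Day of year: 179 of 365
Remaining = 365 - 179

186 days


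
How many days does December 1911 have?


December 1911

31 days


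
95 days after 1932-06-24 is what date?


Start: 1932-06-24, add 95 days
June 1932 has 30 days: 30 - 24 = 6 days to June 30 -> 89 left
July 1932 has 31 days -> 58 left
August 1932 has 31 days -> 27 left
September 1932: 27 <= 30 -> lands on September 27

Result: 1932-09-27


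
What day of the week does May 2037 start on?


Target: May 1, 2037
Anchor: Jan 1, 2037. With p = 2037 - 1 = 2036: (p + p//4 - p//100 + p//400) mod 7 = (2036 + 509 - 20 + 5) mod 7 = 2530 mod 7 = 3 -> Thursday (Mon=0 ... Sun=6)
Days before May (Jan-Apr): 120 days
Weekday index = (3 + 120) mod 7 = 4

Friday


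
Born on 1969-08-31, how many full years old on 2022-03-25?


Birth: 1969-08-31
Reference: 2022-03-25
Year difference: 2022 - 1969 = 53
Birthday not yet reached in 2022, subtract 1

52 years old


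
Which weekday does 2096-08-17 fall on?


Date: August 17, 2096
Anchor: Jan 1, 2096. With p = 2096 - 1 = 2095: (p + p//4 - p//100 + p//400) mod 7 = (2095 + 523 - 20 + 5) mod 7 = 2603 mod 7 = 6 -> Sunday (Mon=0 ... Sun=6)
Days before August (Jan-Jul): 213; offset = 213 + 17 - 1 = 229
Weekday index = (6 + 229) mod 7 = 4

Day of the week: Friday


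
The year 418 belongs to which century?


Century = (year - 1) // 100 + 1
= (418 - 1) // 100 + 1
= 417 // 100 + 1
= 4 + 1

5th century


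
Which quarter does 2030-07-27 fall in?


Month: July (month 7)
Q1: Jan-Mar, Q2: Apr-Jun, Q3: Jul-Sep, Q4: Oct-Dec

Q3


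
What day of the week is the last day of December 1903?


December 1903 has 31 days
Anchor: Jan 1, 1903. With p = 1903 - 1 = 1902: (p + p//4 - p//100 + p//400) mod 7 = (1902 + 475 - 19 + 4) mod 7 = 2362 mod 7 = 3 -> Thursday (Mon=0 ... Sun=6)
Days before December (Jan-Nov): 334; December 1 index = (3 + 334) mod 7 = 1 -> Tuesday
Last day offset: 31 - 1 = 30 days
Weekday index = (1 + 30) mod 7 = 3

Thursday, December 31


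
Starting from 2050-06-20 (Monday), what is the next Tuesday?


Current: Monday
Target: Tuesday
Days ahead: 1

Next Tuesday: 2050-06-21


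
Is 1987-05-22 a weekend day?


Anchor: Jan 1, 1987. With p = 1987 - 1 = 1986: (p + p//4 - p//100 + p//400) mod 7 = (1986 + 496 - 19 + 4) mod 7 = 2467 mod 7 = 3 -> Thursday (Mon=0 ... Sun=6)
Day of year: 142; offset = 141
Weekday index = (3 + 141) mod 7 = 4 -> Friday
Weekend days: Saturday, Sunday

No


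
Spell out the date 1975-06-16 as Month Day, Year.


ISO 1975-06-16 parses as year=1975, month=06, day=16
Month 6 -> June

June 16, 1975


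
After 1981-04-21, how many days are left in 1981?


Day of year: 111 of 365
Remaining = 365 - 111

254 days


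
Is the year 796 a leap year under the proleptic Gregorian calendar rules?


Gregorian leap year rule: divisible by 4, but not by 100, unless also by 400.
796 is divisible by 4 but not 100 -> leap year

Yes


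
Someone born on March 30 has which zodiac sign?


Date: March 30
Conventional tropical zodiac dates: Aries from March 21 onward; Taurus starts April 20
March 30 falls within the Aries range

Aries


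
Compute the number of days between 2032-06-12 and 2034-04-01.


From 2032-06-12 to 2034-04-01
2032-06-12: days before June = 31 + 29 + 31 + 30 + 31 = 152 (2032 is a leap year); day of year = 152 + 12 = 164
2034-04-01: days before April = 31 + 28 + 31 = 90 (2034 is not a leap year); day of year = 90 + 1 = 91
Rest of 2032: 366 - 164 = 202
Full years 2033 (365): 365
Total = 202 + 365 + 91 = 658

658 days


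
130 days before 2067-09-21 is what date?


Start: 2067-09-21, subtract 130 days
Back 21 days from September 21 reaches August 31, 2067 -> 109 left
August 2067 has 31 days -> back to July 31, 2067 -> 78 left
July 2067 has 31 days -> back to June 30, 2067 -> 47 left
June 2067 has 30 days -> back to May 31, 2067 -> 17 left
May 2067: 31 - 17 = 14 -> lands on May 14

Result: 2067-05-14


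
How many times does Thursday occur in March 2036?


March 2036 has 31 days
Anchor: Jan 1, 2036. With p = 2036 - 1 = 2035: (p + p//4 - p//100 + p//400) mod 7 = (2035 + 508 - 20 + 5) mod 7 = 2528 mod 7 = 1 -> Tuesday (Mon=0 ... Sun=6)
Days before March (Jan-Feb): 60; March 1 index = (1 + 60) mod 7 = 5 -> Saturday
First Thursday is March 6
Thursdays: 6, 13, 20, 27

4 Thursdays


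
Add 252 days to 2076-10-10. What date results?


Start: 2076-10-10, add 252 days
October 2076 has 31 days: 31 - 10 = 21 days to October 31 -> 231 left
November 2076 has 30 days -> 201 left
December 2076 has 31 days -> 170 left
January 2077 has 31 days -> 139 left
February 2077 has 28 days -> 111 left
March 2077 has 31 days -> 80 left
April 2077 has 30 days -> 50 left
May 2077 has 31 days -> 19 left
June 2077: 19 <= 30 -> lands on June 19

Result: 2077-06-19


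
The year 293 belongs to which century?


Century = (year - 1) // 100 + 1
= (293 - 1) // 100 + 1
= 292 // 100 + 1
= 2 + 1

3rd century


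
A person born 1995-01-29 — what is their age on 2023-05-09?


Birth: 1995-01-29
Reference: 2023-05-09
Year difference: 2023 - 1995 = 28

28 years old


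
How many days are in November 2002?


November 2002

30 days


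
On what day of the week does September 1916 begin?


Target: September 1, 1916
Anchor: Jan 1, 1916. With p = 1916 - 1 = 1915: (p + p//4 - p//100 + p//400) mod 7 = (1915 + 478 - 19 + 4) mod 7 = 2378 mod 7 = 5 -> Saturday (Mon=0 ... Sun=6)
Days before September (Jan-Aug): 244 days
Weekday index = (5 + 244) mod 7 = 4

Friday


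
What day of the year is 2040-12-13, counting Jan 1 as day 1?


Date: December 13, 2040
Days in months 1 through 11: 335
Plus 13 days in December

Day of year: 348


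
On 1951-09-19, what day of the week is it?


Date: September 19, 1951
Anchor: Jan 1, 1951. With p = 1951 - 1 = 1950: (p + p//4 - p//100 + p//400) mod 7 = (1950 + 487 - 19 + 4) mod 7 = 2422 mod 7 = 0 -> Monday (Mon=0 ... Sun=6)
Days before September (Jan-Aug): 243; offset = 243 + 19 - 1 = 261
Weekday index = (0 + 261) mod 7 = 2

Day of the week: Wednesday


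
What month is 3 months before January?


January is month 1
1 - 3 = -2; wrap: -2 + 12 = 10

October


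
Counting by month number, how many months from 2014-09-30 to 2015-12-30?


From September 2014 to December 2015
1 year * 12 = 12 months, plus 3 months = 15

15 months


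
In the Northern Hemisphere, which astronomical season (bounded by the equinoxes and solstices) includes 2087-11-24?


Date: November 24
Astronomical Autumn (approx.; exact equinox/solstice day varies by year): September 22 to December 20
November 24 falls within the Autumn window

Autumn


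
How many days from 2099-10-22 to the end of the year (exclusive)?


Day of year: 295 of 365
Remaining = 365 - 295

70 days


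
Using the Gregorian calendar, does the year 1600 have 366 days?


Gregorian leap year rule: divisible by 4, but not by 100, unless also by 400.
1600 is divisible by 400 -> leap year

Yes


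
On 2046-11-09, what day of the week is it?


Date: November 9, 2046
Anchor: Jan 1, 2046. With p = 2046 - 1 = 2045: (p + p//4 - p//100 + p//400) mod 7 = (2045 + 511 - 20 + 5) mod 7 = 2541 mod 7 = 0 -> Monday (Mon=0 ... Sun=6)
Days before November (Jan-Oct): 304; offset = 304 + 9 - 1 = 312
Weekday index = (0 + 312) mod 7 = 4

Day of the week: Friday


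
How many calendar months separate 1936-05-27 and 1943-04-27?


From May 1936 to April 1943
7 years * 12 = 84 months, minus 1 month = 83

83 months


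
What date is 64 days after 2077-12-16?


Start: 2077-12-16, add 64 days
December 2077 has 31 days: 31 - 16 = 15 days to December 31 -> 49 left
January 2078 has 31 days -> 18 left
February 2078: 18 <= 28 -> lands on February 18

Result: 2078-02-18


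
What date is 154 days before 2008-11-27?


Start: 2008-11-27, subtract 154 days
Back 27 days from November 27 reaches October 31, 2008 -> 127 left
October 2008 has 31 days -> back to September 30, 2008 -> 96 left
September 2008 has 30 days -> back to August 31, 2008 -> 66 left
August 2008 has 31 days -> back to July 31, 2008 -> 35 left
July 2008 has 31 days -> back to June 30, 2008 -> 4 left
June 2008: 30 - 4 = 26 -> lands on June 26

Result: 2008-06-26


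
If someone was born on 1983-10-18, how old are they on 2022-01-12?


Birth: 1983-10-18
Reference: 2022-01-12
Year difference: 2022 - 1983 = 39
Birthday not yet reached in 2022, subtract 1

38 years old


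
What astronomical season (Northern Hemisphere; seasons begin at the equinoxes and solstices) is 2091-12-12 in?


Date: December 12
Astronomical Autumn (approx.; exact equinox/solstice day varies by year): September 22 to December 20
December 12 falls within the Autumn window

Autumn


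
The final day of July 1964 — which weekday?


July 1964 has 31 days
Anchor: Jan 1, 1964. With p = 1964 - 1 = 1963: (p + p//4 - p//100 + p//400) mod 7 = (1963 + 490 - 19 + 4) mod 7 = 2438 mod 7 = 2 -> Wednesday (Mon=0 ... Sun=6)
Days before July (Jan-Jun): 182; July 1 index = (2 + 182) mod 7 = 2 -> Wednesday
Last day offset: 31 - 1 = 30 days
Weekday index = (2 + 30) mod 7 = 4

Friday, July 31


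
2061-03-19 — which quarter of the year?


Month: March (month 3)
Q1: Jan-Mar, Q2: Apr-Jun, Q3: Jul-Sep, Q4: Oct-Dec

Q1


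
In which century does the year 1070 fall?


Century = (year - 1) // 100 + 1
= (1070 - 1) // 100 + 1
= 1069 // 100 + 1
= 10 + 1

11th century


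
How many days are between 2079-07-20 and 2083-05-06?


From 2079-07-20 to 2083-05-06
2079-07-20: days before July = 31 + 28 + 31 + 30 + 31 + 30 = 181 (2079 is not a leap year); day of year = 181 + 20 = 201
2083-05-06: days before May = 31 + 28 + 31 + 30 = 120 (2083 is not a leap year); day of year = 120 + 6 = 126
Rest of 2079: 365 - 201 = 164
Full years 2080 (366), 2081 (365), 2082 (365): 1096
Total = 164 + 1096 + 126 = 1386

1386 days


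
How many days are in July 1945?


July 1945

31 days


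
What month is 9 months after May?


May is month 5
5 + 9 = 14; wrap: 14 - 12 = 2

February


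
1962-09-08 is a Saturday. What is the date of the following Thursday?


Current: Saturday
Target: Thursday
Days ahead: 5

Next Thursday: 1962-09-13


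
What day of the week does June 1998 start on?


Target: June 1, 1998
Anchor: Jan 1, 1998. With p = 1998 - 1 = 1997: (p + p//4 - p//100 + p//400) mod 7 = (1997 + 499 - 19 + 4) mod 7 = 2481 mod 7 = 3 -> Thursday (Mon=0 ... Sun=6)
Days before June (Jan-May): 151 days
Weekday index = (3 + 151) mod 7 = 0

Monday


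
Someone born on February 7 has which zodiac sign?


Date: February 7
Conventional tropical zodiac dates: Aquarius from January 20 onward; Pisces starts February 19
February 7 falls within the Aquarius range

Aquarius


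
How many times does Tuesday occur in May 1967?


May 1967 has 31 days
Anchor: Jan 1, 1967. With p = 1967 - 1 = 1966: (p + p//4 - p//100 + p//400) mod 7 = (1966 + 491 - 19 + 4) mod 7 = 2442 mod 7 = 6 -> Sunday (Mon=0 ... Sun=6)
Days before May (Jan-Apr): 120; May 1 index = (6 + 120) mod 7 = 0 -> Monday
First Tuesday is May 2
Tuesdays: 2, 9, 16, 23, 30

5 Tuesdays


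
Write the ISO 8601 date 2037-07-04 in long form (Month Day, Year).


ISO 2037-07-04 parses as year=2037, month=07, day=04
Month 7 -> July

July 4, 2037


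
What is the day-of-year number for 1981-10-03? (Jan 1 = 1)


Date: October 3, 1981
Days in months 1 through 9: 273
Plus 3 days in October

Day of year: 276


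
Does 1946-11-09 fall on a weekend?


Anchor: Jan 1, 1946. With p = 1946 - 1 = 1945: (p + p//4 - p//100 + p//400) mod 7 = (1945 + 486 - 19 + 4) mod 7 = 2416 mod 7 = 1 -> Tuesday (Mon=0 ... Sun=6)
Day of year: 313; offset = 312
Weekday index = (1 + 312) mod 7 = 5 -> Saturday
Weekend days: Saturday, Sunday

Yes


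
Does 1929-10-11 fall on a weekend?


Anchor: Jan 1, 1929. With p = 1929 - 1 = 1928: (p + p//4 - p//100 + p//400) mod 7 = (1928 + 482 - 19 + 4) mod 7 = 2395 mod 7 = 1 -> Tuesday (Mon=0 ... Sun=6)
Day of year: 284; offset = 283
Weekday index = (1 + 283) mod 7 = 4 -> Friday
Weekend days: Saturday, Sunday

No


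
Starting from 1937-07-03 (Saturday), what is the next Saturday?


Current: Saturday
Target: Saturday
Days ahead: 7

Next Saturday: 1937-07-10


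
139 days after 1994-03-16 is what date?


Start: 1994-03-16, add 139 days
March 1994 has 31 days: 31 - 16 = 15 days to March 31 -> 124 left
April 1994 has 30 days -> 94 left
May 1994 has 31 days -> 63 left
June 1994 has 30 days -> 33 left
July 1994 has 31 days -> 2 left
August 1994: 2 <= 31 -> lands on August 2

Result: 1994-08-02


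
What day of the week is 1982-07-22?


Date: July 22, 1982
Anchor: Jan 1, 1982. With p = 1982 - 1 = 1981: (p + p//4 - p//100 + p//400) mod 7 = (1981 + 495 - 19 + 4) mod 7 = 2461 mod 7 = 4 -> Friday (Mon=0 ... Sun=6)
Days before July (Jan-Jun): 181; offset = 181 + 22 - 1 = 202
Weekday index = (4 + 202) mod 7 = 3

Day of the week: Thursday


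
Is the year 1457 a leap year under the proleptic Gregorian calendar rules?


Gregorian leap year rule: divisible by 4, but not by 100, unless also by 400.
1457 is not divisible by 4 -> not a leap year

No


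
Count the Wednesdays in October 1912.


October 1912 has 31 days
Anchor: Jan 1, 1912. With p = 1912 - 1 = 1911: (p + p//4 - p//100 + p//400) mod 7 = (1911 + 477 - 19 + 4) mod 7 = 2373 mod 7 = 0 -> Monday (Mon=0 ... Sun=6)
Days before October (Jan-Sep): 274; October 1 index = (0 + 274) mod 7 = 1 -> Tuesday
First Wednesday is October 2
Wednesdays: 2, 9, 16, 23, 30

5 Wednesdays


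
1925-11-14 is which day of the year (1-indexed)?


Date: November 14, 1925
Days in months 1 through 10: 304
Plus 14 days in November

Day of year: 318


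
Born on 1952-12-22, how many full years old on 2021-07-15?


Birth: 1952-12-22
Reference: 2021-07-15
Year difference: 2021 - 1952 = 69
Birthday not yet reached in 2021, subtract 1

68 years old


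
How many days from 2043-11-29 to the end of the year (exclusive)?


Day of year: 333 of 365
Remaining = 365 - 333

32 days


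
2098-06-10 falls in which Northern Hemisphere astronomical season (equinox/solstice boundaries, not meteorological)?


Date: June 10
Astronomical Spring (approx.; exact equinox/solstice day varies by year): March 20 to June 20
June 10 falls within the Spring window

Spring


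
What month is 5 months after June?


June is month 6
6 + 5 = 11

November


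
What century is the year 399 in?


Century = (year - 1) // 100 + 1
= (399 - 1) // 100 + 1
= 398 // 100 + 1
= 3 + 1

4th century


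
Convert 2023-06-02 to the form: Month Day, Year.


ISO 2023-06-02 parses as year=2023, month=06, day=02
Month 6 -> June

June 2, 2023


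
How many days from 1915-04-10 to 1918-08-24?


From 1915-04-10 to 1918-08-24
1915-04-10: days before April = 31 + 28 + 31 = 90 (1915 is not a leap year); day of year = 90 + 10 = 100
1918-08-24: days before August = 31 + 28 + 31 + 30 + 31 + 30 + 31 = 212 (1918 is not a leap year); day of year = 212 + 24 = 236
Rest of 1915: 365 - 100 = 265
Full years 1916 (366), 1917 (365): 731
Total = 265 + 731 + 236 = 1232

1232 days


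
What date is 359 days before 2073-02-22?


Start: 2073-02-22, subtract 359 days
Back 22 days from February 22 reaches January 31, 2073 -> 337 left
January 2073 has 31 days -> back to December 31, 2072 -> 306 left
December 2072 has 31 days -> back to November 30, 2072 -> 275 left
November 2072 has 30 days -> back to October 31, 2072 -> 245 left
October 2072 has 31 days -> back to September 30, 2072 -> 214 left
September 2072 has 30 days -> back to August 31, 2072 -> 184 left
August 2072 has 31 days -> back to July 31, 2072 -> 153 left
July 2072 has 31 days -> back to June 30, 2072 -> 122 left
June 2072 has 30 days -> back to May 31, 2072 -> 92 left
May 2072 has 31 days -> back to April 30, 2072 -> 61 left
April 2072 has 30 days -> back to March 31, 2072 -> 31 left
March 2072 has 31 days -> back to February 29, 2072 -> 0 left
February 2072: 29 - 0 = 29 -> lands on February 29

Result: 2072-02-29


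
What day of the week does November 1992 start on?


Target: November 1, 1992
Anchor: Jan 1, 1992. With p = 1992 - 1 = 1991: (p + p//4 - p//100 + p//400) mod 7 = (1991 + 497 - 19 + 4) mod 7 = 2473 mod 7 = 2 -> Wednesday (Mon=0 ... Sun=6)
Days before November (Jan-Oct): 305 days
Weekday index = (2 + 305) mod 7 = 6

Sunday


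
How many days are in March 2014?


March 2014

31 days


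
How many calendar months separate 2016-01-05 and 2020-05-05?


From January 2016 to May 2020
4 years * 12 = 48 months, plus 4 months = 52

52 months


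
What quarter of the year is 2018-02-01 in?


Month: February (month 2)
Q1: Jan-Mar, Q2: Apr-Jun, Q3: Jul-Sep, Q4: Oct-Dec

Q1


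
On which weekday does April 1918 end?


April 1918 has 30 days
Anchor: Jan 1, 1918. With p = 1918 - 1 = 1917: (p + p//4 - p//100 + p//400) mod 7 = (1917 + 479 - 19 + 4) mod 7 = 2381 mod 7 = 1 -> Tuesday (Mon=0 ... Sun=6)
Days before April (Jan-Mar): 90; April 1 index = (1 + 90) mod 7 = 0 -> Monday
Last day offset: 30 - 1 = 29 days
Weekday index = (0 + 29) mod 7 = 1

Tuesday, April 30


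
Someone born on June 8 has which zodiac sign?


Date: June 8
Conventional tropical zodiac dates: Gemini from May 21 onward; Cancer starts June 21
June 8 falls within the Gemini range

Gemini


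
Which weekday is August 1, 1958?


Target: August 1, 1958
Anchor: Jan 1, 1958. With p = 1958 - 1 = 1957: (p + p//4 - p//100 + p//400) mod 7 = (1957 + 489 - 19 + 4) mod 7 = 2431 mod 7 = 2 -> Wednesday (Mon=0 ... Sun=6)
Days before August (Jan-Jul): 212 days
Weekday index = (2 + 212) mod 7 = 4

Friday


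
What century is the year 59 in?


Century = (year - 1) // 100 + 1
= (59 - 1) // 100 + 1
= 58 // 100 + 1
= 0 + 1

1st century


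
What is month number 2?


Month 2 of 12

February


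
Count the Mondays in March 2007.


March 2007 has 31 days
Anchor: Jan 1, 2007. With p = 2007 - 1 = 2006: (p + p//4 - p//100 + p//400) mod 7 = (2006 + 501 - 20 + 5) mod 7 = 2492 mod 7 = 0 -> Monday (Mon=0 ... Sun=6)
Days before March (Jan-Feb): 59; March 1 index = (0 + 59) mod 7 = 3 -> Thursday
First Monday is March 5
Mondays: 5, 12, 19, 26

4 Mondays


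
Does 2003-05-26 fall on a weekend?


Anchor: Jan 1, 2003. With p = 2003 - 1 = 2002: (p + p//4 - p//100 + p//400) mod 7 = (2002 + 500 - 20 + 5) mod 7 = 2487 mod 7 = 2 -> Wednesday (Mon=0 ... Sun=6)
Day of year: 146; offset = 145
Weekday index = (2 + 145) mod 7 = 0 -> Monday
Weekend days: Saturday, Sunday

No


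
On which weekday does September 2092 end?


September 2092 has 30 days
Anchor: Jan 1, 2092. With p = 2092 - 1 = 2091: (p + p//4 - p//100 + p//400) mod 7 = (2091 + 522 - 20 + 5) mod 7 = 2598 mod 7 = 1 -> Tuesday (Mon=0 ... Sun=6)
Days before September (Jan-Aug): 244; September 1 index = (1 + 244) mod 7 = 0 -> Monday
Last day offset: 30 - 1 = 29 days
Weekday index = (0 + 29) mod 7 = 1

Tuesday, September 30


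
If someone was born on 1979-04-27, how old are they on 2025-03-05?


Birth: 1979-04-27
Reference: 2025-03-05
Year difference: 2025 - 1979 = 46
Birthday not yet reached in 2025, subtract 1

45 years old


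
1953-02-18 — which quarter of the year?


Month: February (month 2)
Q1: Jan-Mar, Q2: Apr-Jun, Q3: Jul-Sep, Q4: Oct-Dec

Q1


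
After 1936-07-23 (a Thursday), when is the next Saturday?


Current: Thursday
Target: Saturday
Days ahead: 2

Next Saturday: 1936-07-25


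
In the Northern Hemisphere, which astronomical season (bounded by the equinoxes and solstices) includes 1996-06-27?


Date: June 27
Astronomical Summer (approx.; exact equinox/solstice day varies by year): June 21 to September 21
June 27 falls within the Summer window

Summer


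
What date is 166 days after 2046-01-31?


Start: 2046-01-31, add 166 days
January 31 is the last day of January 2046 -> 166 left
February 2046 has 28 days -> 138 left
March 2046 has 31 days -> 107 left
April 2046 has 30 days -> 77 left
May 2046 has 31 days -> 46 left
June 2046 has 30 days -> 16 left
July 2046: 16 <= 31 -> lands on July 16

Result: 2046-07-16


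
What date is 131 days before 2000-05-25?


Start: 2000-05-25, subtract 131 days
Back 25 days from May 25 reaches April 30, 2000 -> 106 left
April 2000 has 30 days -> back to March 31, 2000 -> 76 left
March 2000 has 31 days -> back to February 29, 2000 -> 45 left
February 2000 has 29 days -> back to January 31, 2000 -> 16 left
January 2000: 31 - 16 = 15 -> lands on January 15

Result: 2000-01-15


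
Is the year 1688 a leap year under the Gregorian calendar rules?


Gregorian leap year rule: divisible by 4, but not by 100, unless also by 400.
1688 is divisible by 4 but not 100 -> leap year

Yes


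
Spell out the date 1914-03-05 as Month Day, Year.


ISO 1914-03-05 parses as year=1914, month=03, day=05
Month 3 -> March

March 5, 1914


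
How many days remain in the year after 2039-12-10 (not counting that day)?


Day of year: 344 of 365
Remaining = 365 - 344

21 days


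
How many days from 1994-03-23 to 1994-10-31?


From 1994-03-23 to 1994-10-31
1994-03-23: days before March = 31 + 28 = 59 (1994 is not a leap year); day of year = 59 + 23 = 82
1994-10-31: days before October = 31 + 28 + 31 + 30 + 31 + 30 + 31 + 31 + 30 = 273 (1994 is not a leap year); day of year = 273 + 31 = 304
Same year: 304 - 82 = 222

222 days


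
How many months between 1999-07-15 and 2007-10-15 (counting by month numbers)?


From July 1999 to October 2007
8 years * 12 = 96 months, plus 3 months = 99

99 months


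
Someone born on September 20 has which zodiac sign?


Date: September 20
Conventional tropical zodiac dates: Virgo from August 23 onward; Libra starts September 23
September 20 falls within the Virgo range

Virgo


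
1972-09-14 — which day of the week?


Date: September 14, 1972
Anchor: Jan 1, 1972. With p = 1972 - 1 = 1971: (p + p//4 - p//100 + p//400) mod 7 = (1971 + 492 - 19 + 4) mod 7 = 2448 mod 7 = 5 -> Saturday (Mon=0 ... Sun=6)
Days before September (Jan-Aug): 244; offset = 244 + 14 - 1 = 257
Weekday index = (5 + 257) mod 7 = 3

Day of the week: Thursday


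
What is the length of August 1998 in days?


August 1998

31 days


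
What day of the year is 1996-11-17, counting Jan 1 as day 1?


Date: November 17, 1996
Days in months 1 through 10: 305
Plus 17 days in November

Day of year: 322


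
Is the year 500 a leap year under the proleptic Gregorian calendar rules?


Gregorian leap year rule: divisible by 4, but not by 100, unless also by 400.
500 is divisible by 100 but not 400 -> not a leap year

No


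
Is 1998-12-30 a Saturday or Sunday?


Anchor: Jan 1, 1998. With p = 1998 - 1 = 1997: (p + p//4 - p//100 + p//400) mod 7 = (1997 + 499 - 19 + 4) mod 7 = 2481 mod 7 = 3 -> Thursday (Mon=0 ... Sun=6)
Day of year: 364; offset = 363
Weekday index = (3 + 363) mod 7 = 2 -> Wednesday
Weekend days: Saturday, Sunday

No


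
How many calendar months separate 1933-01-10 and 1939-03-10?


From January 1933 to March 1939
6 years * 12 = 72 months, plus 2 months = 74

74 months


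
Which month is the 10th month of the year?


Month 10 of 12

October


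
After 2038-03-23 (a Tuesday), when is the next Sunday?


Current: Tuesday
Target: Sunday
Days ahead: 5

Next Sunday: 2038-03-28


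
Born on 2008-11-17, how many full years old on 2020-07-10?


Birth: 2008-11-17
Reference: 2020-07-10
Year difference: 2020 - 2008 = 12
Birthday not yet reached in 2020, subtract 1

11 years old


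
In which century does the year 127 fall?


Century = (year - 1) // 100 + 1
= (127 - 1) // 100 + 1
= 126 // 100 + 1
= 1 + 1

2nd century


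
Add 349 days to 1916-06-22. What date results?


Start: 1916-06-22, add 349 days
June 1916 has 30 days: 30 - 22 = 8 days to June 30 -> 341 left
July 1916 has 31 days -> 310 left
August 1916 has 31 days -> 279 left
September 1916 has 30 days -> 249 left
October 1916 has 31 days -> 218 left
November 1916 has 30 days -> 188 left
December 1916 has 31 days -> 157 left
January 1917 has 31 days -> 126 left
February 1917 has 28 days -> 98 left
March 1917 has 31 days -> 67 left
April 1917 has 30 days -> 37 left
May 1917 has 31 days -> 6 left
June 1917: 6 <= 30 -> lands on June 6

Result: 1917-06-06


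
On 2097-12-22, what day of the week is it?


Date: December 22, 2097
Anchor: Jan 1, 2097. With p = 2097 - 1 = 2096: (p + p//4 - p//100 + p//400) mod 7 = (2096 + 524 - 20 + 5) mod 7 = 2605 mod 7 = 1 -> Tuesday (Mon=0 ... Sun=6)
Days before December (Jan-Nov): 334; offset = 334 + 22 - 1 = 355
Weekday index = (1 + 355) mod 7 = 6

Day of the week: Sunday


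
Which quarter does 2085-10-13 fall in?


Month: October (month 10)
Q1: Jan-Mar, Q2: Apr-Jun, Q3: Jul-Sep, Q4: Oct-Dec

Q4


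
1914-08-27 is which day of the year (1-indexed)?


Date: August 27, 1914
Days in months 1 through 7: 212
Plus 27 days in August

Day of year: 239


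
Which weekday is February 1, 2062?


Target: February 1, 2062
Anchor: Jan 1, 2062. With p = 2062 - 1 = 2061: (p + p//4 - p//100 + p//400) mod 7 = (2061 + 515 - 20 + 5) mod 7 = 2561 mod 7 = 6 -> Sunday (Mon=0 ... Sun=6)
Days before February (Jan): 31 days
Weekday index = (6 + 31) mod 7 = 2

Wednesday


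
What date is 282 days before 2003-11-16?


Start: 2003-11-16, subtract 282 days
Back 16 days from November 16 reaches October 31, 2003 -> 266 left
October 2003 has 31 days -> back to September 30, 2003 -> 235 left
September 2003 has 30 days -> back to August 31, 2003 -> 205 left
August 2003 has 31 days -> back to July 31, 2003 -> 174 left
July 2003 has 31 days -> back to June 30, 2003 -> 143 left
June 2003 has 30 days -> back to May 31, 2003 -> 113 left
May 2003 has 31 days -> back to April 30, 2003 -> 82 left
April 2003 has 30 days -> back to March 31, 2003 -> 52 left
March 2003 has 31 days -> back to February 28, 2003 -> 21 left
February 2003: 28 - 21 = 7 -> lands on February 7

Result: 2003-02-07
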